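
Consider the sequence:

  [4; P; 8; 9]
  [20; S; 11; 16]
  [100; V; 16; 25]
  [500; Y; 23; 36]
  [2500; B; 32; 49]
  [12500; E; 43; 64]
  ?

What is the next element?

First value goes 4, 20, 100, 500, 2500, 12500 → 62500 (×5 each step).
Letter — letters move forward 3 places in the alphabet, wrapping Z→A: P, S, V, Y, B, E → H.
Third value — differences are 3, 5, 7, … (increasing by 2 each time): 8, 11, 16, 23, 32, 43 → 56.
Fourth value: perfect squares: 3², 4², 5², …, so 9, 16, 25, 36, 49, 64 → 81.
Putting it together: [62500; H; 56; 81].

[62500; H; 56; 81]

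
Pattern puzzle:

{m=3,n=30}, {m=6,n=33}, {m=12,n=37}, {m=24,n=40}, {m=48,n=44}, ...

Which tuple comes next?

{m=96,n=47}

M: 3, 6, 12, 24, 48 → 96 (×2 each step).
N — alternating steps +3, +4, +3, +4, …: 30, 33, 37, 40, 44 → 47.
Putting it together: {m=96,n=47}.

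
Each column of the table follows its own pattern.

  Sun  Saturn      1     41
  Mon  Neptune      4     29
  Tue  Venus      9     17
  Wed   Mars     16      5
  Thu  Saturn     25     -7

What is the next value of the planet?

Neptune

Day — runs through the weekdays Mon→Sun: Sun, Mon, Tue, Wed, Thu → Fri.
Planet: Saturn, Neptune, Venus, Mars, Saturn → Neptune (repeats Saturn → Neptune → Venus → Mars).
Third component — perfect squares: 1², 2², 3², …: 1, 4, 9, 16, 25 → 36.
Fourth component: −12 each step, so 41, 29, 17, 5, -7 → -19.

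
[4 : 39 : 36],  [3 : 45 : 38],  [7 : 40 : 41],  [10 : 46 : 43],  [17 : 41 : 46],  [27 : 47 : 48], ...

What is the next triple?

[44 : 42 : 51]

First slot goes 4, 3, 7, 10, 17, 27 → 44 (each term is the sum of the two before it).
Second slot: alternating steps +6, −5, +6, −5, …, so 39, 45, 40, 46, 41, 47 → 42.
Third slot — alternating steps +2, +3, +2, +3, …: 36, 38, 41, 43, 46, 48 → 51.
Combining the parts gives [44 : 42 : 51].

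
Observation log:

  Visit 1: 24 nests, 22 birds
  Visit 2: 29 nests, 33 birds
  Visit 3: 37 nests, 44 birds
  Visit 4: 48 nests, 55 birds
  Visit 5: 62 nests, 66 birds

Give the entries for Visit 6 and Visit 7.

Nests: differences are 5, 8, 11, … (increasing by 3 each time); 24, 29, 37, 48, 62 → 79 → 99.
Birds: +11 each step; 22, 33, 44, 55, 66 → 77 → 88.
Putting the parts together: 79 nests, 77 birds and then 99 nests, 88 birds.

79 nests, 77 birds; 99 nests, 88 birds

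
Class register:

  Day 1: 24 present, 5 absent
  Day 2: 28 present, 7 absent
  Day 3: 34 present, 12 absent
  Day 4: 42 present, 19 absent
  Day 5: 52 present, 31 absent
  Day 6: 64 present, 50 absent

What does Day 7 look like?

Present: differences are 4, 6, 8, … (increasing by 2 each time), so 24, 28, 34, 42, 52, 64 → 78.
Absent: 5, 7, 12, 19, 31, 50 → 81 (each term is the sum of the two before it).
Putting it together: 78 present, 81 absent.

78 present, 81 absent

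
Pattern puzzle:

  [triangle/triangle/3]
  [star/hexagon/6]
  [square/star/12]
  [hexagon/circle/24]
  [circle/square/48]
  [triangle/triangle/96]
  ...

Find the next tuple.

First shape — repeats triangle → star → square → hexagon → circle: triangle, star, square, hexagon, circle, triangle → star.
Second shape: triangle, hexagon, star, circle, square, triangle → hexagon (repeats triangle → hexagon → star → circle → square).
Third value: ×2 each step, so 3, 6, 12, 24, 48, 96 → 192.
So the next tuple is [star/hexagon/192].

[star/hexagon/192]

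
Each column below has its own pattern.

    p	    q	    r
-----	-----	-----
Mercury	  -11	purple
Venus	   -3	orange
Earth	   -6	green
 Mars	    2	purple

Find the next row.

Jupiter  -1  orange

Column p: Mercury, Venus, Earth, Mars → Jupiter (runs through the planets Mercury→Neptune).
Column q: -11, -3, -6, 2 → -1 (alternating steps +8, −3, +8, −3, …).
Column r goes purple, orange, green, purple → orange (repeats purple → orange → green).
Combining the parts gives Jupiter  -1  orange.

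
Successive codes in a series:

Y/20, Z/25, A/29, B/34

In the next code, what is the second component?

Second component: alternating steps +5, +4, +5, +4, …; 20, 25, 29, 34 → 38.

38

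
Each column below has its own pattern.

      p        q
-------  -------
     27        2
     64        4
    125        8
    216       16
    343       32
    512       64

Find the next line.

Column p — perfect cubes: 3³, 4³, 5³, …: 27, 64, 125, 216, 343, 512 → 729.
Column q: ×2 each step; 2, 4, 8, 16, 32, 64 → 128.
So the next line is 729  128.

729  128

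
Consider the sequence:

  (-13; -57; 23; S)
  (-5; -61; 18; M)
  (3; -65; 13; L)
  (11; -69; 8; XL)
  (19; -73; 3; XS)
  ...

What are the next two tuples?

First entry goes -13, -5, 3, 11, 19 → 27 → 35 (+8 each step).
Second entry — −4 each step: -57, -61, -65, -69, -73 → -77 → -81.
For the third entry, −5 each step: 23, 18, 13, 8, 3 → -2 → -7.
For the size, runs through clothing sizes XS→XL: S, M, L, XL, XS → S → M.
Putting the parts together: (27; -77; -2; S) and then (35; -81; -7; M).

(27; -77; -2; S), (35; -81; -7; M)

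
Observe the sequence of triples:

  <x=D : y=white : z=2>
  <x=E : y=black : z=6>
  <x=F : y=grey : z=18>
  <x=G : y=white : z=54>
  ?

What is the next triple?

X goes D, E, F, G → H (letters move forward 1 place in the alphabet).
Y: repeats white → black → grey; white, black, grey, white → black.
Z: ×3 each step; 2, 6, 18, 54 → 162.
Putting it together: <x=H : y=black : z=162>.

<x=H : y=black : z=162>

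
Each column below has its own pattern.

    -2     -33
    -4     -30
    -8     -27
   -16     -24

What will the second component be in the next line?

For the first component, ×2 each step: -2, -4, -8, -16 → -32.
Second component: +3 each step, so -33, -30, -27, -24 → -21.

-21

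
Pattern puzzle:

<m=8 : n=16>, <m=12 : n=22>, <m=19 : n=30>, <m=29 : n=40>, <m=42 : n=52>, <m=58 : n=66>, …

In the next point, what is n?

M: differences are 4, 7, 10, … (increasing by 3 each time); 8, 12, 19, 29, 42, 58 → 77.
N — differences are 6, 8, 10, … (increasing by 2 each time): 16, 22, 30, 40, 52, 66 → 82.

82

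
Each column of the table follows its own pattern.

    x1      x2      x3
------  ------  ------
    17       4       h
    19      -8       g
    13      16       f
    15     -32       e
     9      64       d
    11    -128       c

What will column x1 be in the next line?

Column x1: alternating steps +2, −6, +2, −6, …; 17, 19, 13, 15, 9, 11 → 5.
Column x2 — ×(-2) each step: 4, -8, 16, -32, 64, -128 → 256.
Column x3: h, g, f, e, d, c → b (letters move back 1 place in the alphabet).

5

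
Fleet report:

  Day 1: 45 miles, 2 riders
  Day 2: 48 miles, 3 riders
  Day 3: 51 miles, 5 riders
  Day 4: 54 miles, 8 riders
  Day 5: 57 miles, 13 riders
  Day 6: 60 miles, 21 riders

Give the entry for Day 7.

63 miles, 34 riders

Miles — +3 each step: 45, 48, 51, 54, 57, 60 → 63.
Riders: each term is the sum of the two before it; 2, 3, 5, 8, 13, 21 → 34.
So the next record is 63 miles, 34 riders.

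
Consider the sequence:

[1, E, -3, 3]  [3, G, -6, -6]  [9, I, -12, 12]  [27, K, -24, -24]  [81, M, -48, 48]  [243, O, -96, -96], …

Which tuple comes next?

First component — ×3 each step: 1, 3, 9, 27, 81, 243 → 729.
Letter — letters move forward 2 places in the alphabet: E, G, I, K, M, O → Q.
Third component goes -3, -6, -12, -24, -48, -96 → -192 (×2 each step).
Fourth component — ×(-2) each step: 3, -6, 12, -24, 48, -96 → 192.
Putting it together: [729, Q, -192, 192].

[729, Q, -192, 192]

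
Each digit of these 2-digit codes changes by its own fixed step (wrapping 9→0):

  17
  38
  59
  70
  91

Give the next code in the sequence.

12

First digit: +2 each step, mod 10; 1, 3, 5, 7, 9 → 1.
Second digit goes 7, 8, 9, 0, 1 → 2 (+1 each step, mod 10).
Putting it together: 12.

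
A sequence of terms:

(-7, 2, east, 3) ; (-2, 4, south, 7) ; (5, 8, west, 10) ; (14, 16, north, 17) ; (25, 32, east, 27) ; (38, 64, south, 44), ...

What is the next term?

(53, 128, west, 71)

First part: differences are 5, 7, 9, … (increasing by 2 each time), so -7, -2, 5, 14, 25, 38 → 53.
Second part goes 2, 4, 8, 16, 32, 64 → 128 (×2 each step).
Direction: repeats east → south → west → north; east, south, west, north, east, south → west.
Fourth part: each term is the sum of the two before it; 3, 7, 10, 17, 27, 44 → 71.
So the next term is (53, 128, west, 71).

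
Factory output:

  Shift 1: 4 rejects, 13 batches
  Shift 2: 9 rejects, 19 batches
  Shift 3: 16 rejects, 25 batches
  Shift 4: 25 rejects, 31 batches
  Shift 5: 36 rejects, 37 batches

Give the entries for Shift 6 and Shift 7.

Rejects — perfect squares: 2², 3², 4², …: 4, 9, 16, 25, 36 → 49 → 64.
Batches: +6 each step, so 13, 19, 25, 31, 37 → 43 → 49.
So the next two rows are 49 rejects, 43 batches and 64 rejects, 49 batches.

49 rejects, 43 batches; 64 rejects, 49 batches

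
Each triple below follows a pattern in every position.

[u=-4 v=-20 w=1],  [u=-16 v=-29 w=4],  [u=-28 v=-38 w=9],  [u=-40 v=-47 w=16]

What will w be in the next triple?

W: perfect squares: 1², 2², 3², …; 1, 4, 9, 16 → 25.

25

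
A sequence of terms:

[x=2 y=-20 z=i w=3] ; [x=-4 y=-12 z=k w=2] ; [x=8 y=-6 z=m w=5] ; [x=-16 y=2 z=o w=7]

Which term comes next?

[x=32 y=8 z=q w=12]

X: 2, -4, 8, -16 → 32 (×(-2) each step).
Y: alternating steps +8, +6, +8, +6, …; -20, -12, -6, 2 → 8.
Z — letters move forward 2 places in the alphabet: i, k, m, o → q.
W — each term is the sum of the two before it: 3, 2, 5, 7 → 12.
Combining the parts gives [x=32 y=8 z=q w=12].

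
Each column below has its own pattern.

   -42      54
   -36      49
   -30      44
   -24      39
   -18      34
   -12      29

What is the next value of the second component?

24

Second component: 54, 49, 44, 39, 34, 29 → 24 (−5 each step).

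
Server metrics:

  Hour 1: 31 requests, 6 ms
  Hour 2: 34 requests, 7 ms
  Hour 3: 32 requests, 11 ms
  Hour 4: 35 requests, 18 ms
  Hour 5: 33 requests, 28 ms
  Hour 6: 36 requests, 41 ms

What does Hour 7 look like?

Requests goes 31, 34, 32, 35, 33, 36 → 34 (alternating steps +3, −2, +3, −2, …).
Ms: differences are 1, 4, 7, … (increasing by 3 each time); 6, 7, 11, 18, 28, 41 → 57.
Combining the parts gives 34 requests, 57 ms.

34 requests, 57 ms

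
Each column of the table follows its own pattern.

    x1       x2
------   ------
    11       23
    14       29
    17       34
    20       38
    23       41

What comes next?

26  43

Column x1: 11, 14, 17, 20, 23 → 26 (+3 each step).
Column x2 goes 23, 29, 34, 38, 41 → 43 (differences are 6, 5, 4, … (decreasing by 1 each time)).
Putting it together: 26  43.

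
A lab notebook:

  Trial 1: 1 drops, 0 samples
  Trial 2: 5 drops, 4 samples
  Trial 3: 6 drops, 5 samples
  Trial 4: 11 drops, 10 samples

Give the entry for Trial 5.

Drops: each term is the sum of the two before it, so 1, 5, 6, 11 → 17.
Samples: always 1 less than the drops; 0, 4, 5, 10 → 16.
Combining the parts gives 17 drops, 16 samples.

17 drops, 16 samples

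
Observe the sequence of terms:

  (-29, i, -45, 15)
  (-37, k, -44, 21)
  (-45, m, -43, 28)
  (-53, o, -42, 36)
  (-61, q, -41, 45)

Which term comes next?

(-69, s, -40, 55)

First component: −8 each step, so -29, -37, -45, -53, -61 → -69.
Letter: letters move forward 2 places in the alphabet; i, k, m, o, q → s.
Third component: +1 each step; -45, -44, -43, -42, -41 → -40.
Fourth component: differences are 6, 7, 8, … (increasing by 1 each time), so 15, 21, 28, 36, 45 → 55.
Putting it together: (-69, s, -40, 55).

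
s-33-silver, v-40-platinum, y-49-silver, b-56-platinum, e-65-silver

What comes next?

h-72-platinum

Letter: s, v, y, b, e → h (letters move forward 3 places in the alphabet, wrapping Z→A).
Second component: 33, 40, 49, 56, 65 → 72 (alternating steps +7, +9, +7, +9, …).
Metal goes silver, platinum, silver, platinum, silver → platinum (alternates silver ↔ platinum).
Combining the parts gives h-72-platinum.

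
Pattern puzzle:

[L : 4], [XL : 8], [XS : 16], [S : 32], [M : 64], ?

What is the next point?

Size: runs through clothing sizes XS→XL, so L, XL, XS, S, M → L.
Second value: 4, 8, 16, 32, 64 → 128 (×2 each step).
So the next point is [L : 128].

[L : 128]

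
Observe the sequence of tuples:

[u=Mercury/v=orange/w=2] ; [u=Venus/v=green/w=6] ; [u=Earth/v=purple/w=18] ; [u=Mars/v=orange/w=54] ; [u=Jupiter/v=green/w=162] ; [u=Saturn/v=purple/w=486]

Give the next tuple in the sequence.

[u=Uranus/v=orange/w=1458]

U: runs through the planets Mercury→Neptune, so Mercury, Venus, Earth, Mars, Jupiter, Saturn → Uranus.
For the v, repeats orange → green → purple: orange, green, purple, orange, green, purple → orange.
W goes 2, 6, 18, 54, 162, 486 → 1458 (×3 each step).
Combining the parts gives [u=Uranus/v=orange/w=1458].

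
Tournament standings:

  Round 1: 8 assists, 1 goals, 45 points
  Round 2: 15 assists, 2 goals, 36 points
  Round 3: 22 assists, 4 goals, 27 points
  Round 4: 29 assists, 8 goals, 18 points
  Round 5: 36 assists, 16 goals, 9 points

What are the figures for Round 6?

43 assists, 32 goals, 0 points

Assists — +7 each step: 8, 15, 22, 29, 36 → 43.
Goals: 1, 2, 4, 8, 16 → 32 (×2 each step).
Points: −9 each step, so 45, 36, 27, 18, 9 → 0.
Putting it together: 43 assists, 32 goals, 0 points.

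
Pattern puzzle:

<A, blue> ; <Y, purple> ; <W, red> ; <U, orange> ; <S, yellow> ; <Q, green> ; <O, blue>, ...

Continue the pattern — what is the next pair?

Letter goes A, Y, W, U, S, Q, O → M (letters move back 2 places in the alphabet, wrapping A→Z).
Colour: blue, purple, red, orange, yellow, green, blue → purple (repeats blue → purple → red → orange → yellow → green).
Putting it together: <M, purple>.

<M, purple>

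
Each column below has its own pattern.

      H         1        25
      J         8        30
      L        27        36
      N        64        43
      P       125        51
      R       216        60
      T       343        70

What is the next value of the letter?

V

For the letter, letters move forward 2 places in the alphabet: H, J, L, N, P, R, T → V.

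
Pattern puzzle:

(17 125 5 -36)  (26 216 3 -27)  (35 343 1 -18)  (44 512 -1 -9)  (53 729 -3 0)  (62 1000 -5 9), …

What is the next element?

(71 1331 -7 18)

First part: +9 each step; 17, 26, 35, 44, 53, 62 → 71.
Second part: perfect cubes: 5³, 6³, 7³, …, so 125, 216, 343, 512, 729, 1000 → 1331.
Third part goes 5, 3, 1, -1, -3, -5 → -7 (−2 each step).
For the fourth part, +9 each step: -36, -27, -18, -9, 0, 9 → 18.
So the next element is (71 1331 -7 18).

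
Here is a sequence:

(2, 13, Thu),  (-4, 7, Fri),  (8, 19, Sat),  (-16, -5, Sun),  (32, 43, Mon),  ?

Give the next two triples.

(-64, -53, Tue), (128, 139, Wed)

First slot: ×(-2) each step; 2, -4, 8, -16, 32 → -64 → 128.
Second slot: always 11 more than the first slot; 13, 7, 19, -5, 43 → -53 → 139.
Day: Thu, Fri, Sat, Sun, Mon → Tue → Wed (runs through the weekdays Mon→Sun).
So the next two triples are (-64, -53, Tue) and (128, 139, Wed).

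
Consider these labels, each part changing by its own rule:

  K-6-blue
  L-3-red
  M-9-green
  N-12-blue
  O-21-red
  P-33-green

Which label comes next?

Letter: letters move forward 1 place in the alphabet; K, L, M, N, O, P → Q.
For the second component, each term is the sum of the two before it: 6, 3, 9, 12, 21, 33 → 54.
Colour: repeats blue → red → green; blue, red, green, blue, red, green → blue.
Putting it together: Q-54-blue.

Q-54-blue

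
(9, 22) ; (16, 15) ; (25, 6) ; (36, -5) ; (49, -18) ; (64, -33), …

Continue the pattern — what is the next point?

(81, -50)

First part: perfect squares: 3², 4², 5², …, so 9, 16, 25, 36, 49, 64 → 81.
Second part: together with the first part always sums to 31; 22, 15, 6, -5, -18, -33 → -50.
Putting it together: (81, -50).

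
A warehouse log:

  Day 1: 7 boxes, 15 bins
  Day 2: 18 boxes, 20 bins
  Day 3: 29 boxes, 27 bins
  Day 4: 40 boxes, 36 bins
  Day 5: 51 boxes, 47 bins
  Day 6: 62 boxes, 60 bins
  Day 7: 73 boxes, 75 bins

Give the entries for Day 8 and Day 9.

Boxes: +11 each step; 7, 18, 29, 40, 51, 62, 73 → 84 → 95.
Bins — differences are 5, 7, 9, … (increasing by 2 each time): 15, 20, 27, 36, 47, 60, 75 → 92 → 111.
So the next two lines are 84 boxes, 92 bins and 95 boxes, 111 bins.

84 boxes, 92 bins; 95 boxes, 111 bins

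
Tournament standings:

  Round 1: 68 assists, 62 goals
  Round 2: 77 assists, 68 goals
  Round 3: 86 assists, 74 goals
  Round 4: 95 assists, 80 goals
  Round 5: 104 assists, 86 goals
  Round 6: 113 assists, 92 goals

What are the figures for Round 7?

Assists: +9 each step, so 68, 77, 86, 95, 104, 113 → 122.
Goals: 62, 68, 74, 80, 86, 92 → 98 (+6 each step).
So the next record is 122 assists, 98 goals.

122 assists, 98 goals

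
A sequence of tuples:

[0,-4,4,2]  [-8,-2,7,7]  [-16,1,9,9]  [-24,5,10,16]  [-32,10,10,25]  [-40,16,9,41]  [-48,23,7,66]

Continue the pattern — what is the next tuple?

First coordinate — −8 each step: 0, -8, -16, -24, -32, -40, -48 → -56.
For the second coordinate, differences are 2, 3, 4, … (increasing by 1 each time): -4, -2, 1, 5, 10, 16, 23 → 31.
Third coordinate: differences are 3, 2, 1, … (decreasing by 1 each time); 4, 7, 9, 10, 10, 9, 7 → 4.
Fourth coordinate: each term is the sum of the two before it, so 2, 7, 9, 16, 25, 41, 66 → 107.
Putting it together: [-56,31,4,107].

[-56,31,4,107]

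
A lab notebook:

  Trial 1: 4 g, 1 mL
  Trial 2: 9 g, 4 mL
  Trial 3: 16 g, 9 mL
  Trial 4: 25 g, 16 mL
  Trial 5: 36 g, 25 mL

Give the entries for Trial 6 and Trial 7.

49 g, 36 mL; 64 g, 49 mL

G — perfect squares: 2², 3², 4², …: 4, 9, 16, 25, 36 → 49 → 64.
ML — perfect squares: 1², 2², 3², …: 1, 4, 9, 16, 25 → 36 → 49.
Putting the parts together: 49 g, 36 mL and then 64 g, 49 mL.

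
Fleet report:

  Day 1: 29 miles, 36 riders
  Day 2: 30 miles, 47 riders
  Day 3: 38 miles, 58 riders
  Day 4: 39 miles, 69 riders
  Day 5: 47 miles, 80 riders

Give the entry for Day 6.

48 miles, 91 riders

Miles — alternating steps +1, +8, +1, +8, …: 29, 30, 38, 39, 47 → 48.
For the riders, +11 each step: 36, 47, 58, 69, 80 → 91.
So the next line is 48 miles, 91 riders.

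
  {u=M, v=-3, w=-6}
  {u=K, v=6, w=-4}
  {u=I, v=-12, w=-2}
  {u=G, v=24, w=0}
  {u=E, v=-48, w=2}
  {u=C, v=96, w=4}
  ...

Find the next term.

For the u, letters move back 2 places in the alphabet: M, K, I, G, E, C → A.
V — ×(-2) each step: -3, 6, -12, 24, -48, 96 → -192.
W: +2 each step; -6, -4, -2, 0, 2, 4 → 6.
Combining the parts gives {u=A, v=-192, w=6}.

{u=A, v=-192, w=6}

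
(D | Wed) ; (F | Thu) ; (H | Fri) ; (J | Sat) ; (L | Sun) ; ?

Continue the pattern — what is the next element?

(N | Mon)

Letter goes D, F, H, J, L → N (letters move forward 2 places in the alphabet).
Day: runs through the weekdays Mon→Sun, so Wed, Thu, Fri, Sat, Sun → Mon.
Putting it together: (N | Mon).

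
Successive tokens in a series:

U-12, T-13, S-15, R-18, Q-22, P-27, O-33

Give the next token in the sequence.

Letter: letters move back 1 place in the alphabet; U, T, S, R, Q, P, O → N.
Second component: differences are 1, 2, 3, … (increasing by 1 each time), so 12, 13, 15, 18, 22, 27, 33 → 40.
Putting it together: N-40.

N-40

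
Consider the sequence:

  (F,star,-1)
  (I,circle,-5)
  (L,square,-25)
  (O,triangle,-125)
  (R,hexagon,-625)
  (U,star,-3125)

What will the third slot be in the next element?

Third slot: -1, -5, -25, -125, -625, -3125 → -15625 (×5 each step).

-15625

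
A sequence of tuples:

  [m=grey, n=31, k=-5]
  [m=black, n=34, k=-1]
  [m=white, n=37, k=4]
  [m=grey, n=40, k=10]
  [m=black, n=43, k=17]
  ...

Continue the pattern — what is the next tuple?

For the m, repeats grey → black → white: grey, black, white, grey, black → white.
N: +3 each step, so 31, 34, 37, 40, 43 → 46.
K goes -5, -1, 4, 10, 17 → 25 (differences are 4, 5, 6, … (increasing by 1 each time)).
So the next tuple is [m=white, n=46, k=25].

[m=white, n=46, k=25]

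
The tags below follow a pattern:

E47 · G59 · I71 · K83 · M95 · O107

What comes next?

Letter: letters move forward 2 places in the alphabet; E, G, I, K, M, O → Q.
Second component goes 47, 59, 71, 83, 95, 107 → 119 (+12 each step).
Putting it together: Q119.

Q119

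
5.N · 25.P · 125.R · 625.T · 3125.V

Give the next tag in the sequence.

First component — ×5 each step: 5, 25, 125, 625, 3125 → 15625.
Letter goes N, P, R, T, V → X (letters move forward 2 places in the alphabet).
So the next tag is 15625.X.

15625.X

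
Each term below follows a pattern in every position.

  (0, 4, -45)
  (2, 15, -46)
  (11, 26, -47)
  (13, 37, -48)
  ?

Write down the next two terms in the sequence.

(22, 48, -49), (24, 59, -50)

First component goes 0, 2, 11, 13 → 22 → 24 (alternating steps +2, +9, +2, +9, …).
Second component: 4, 15, 26, 37 → 48 → 59 (+11 each step).
For the third component, −1 each step: -45, -46, -47, -48 → -49 → -50.
So the next two terms are (22, 48, -49) and (24, 59, -50).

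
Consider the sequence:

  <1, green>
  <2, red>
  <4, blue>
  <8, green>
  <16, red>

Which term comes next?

<32, blue>

First part: ×2 each step, so 1, 2, 4, 8, 16 → 32.
Colour — repeats green → red → blue: green, red, blue, green, red → blue.
Putting it together: <32, blue>.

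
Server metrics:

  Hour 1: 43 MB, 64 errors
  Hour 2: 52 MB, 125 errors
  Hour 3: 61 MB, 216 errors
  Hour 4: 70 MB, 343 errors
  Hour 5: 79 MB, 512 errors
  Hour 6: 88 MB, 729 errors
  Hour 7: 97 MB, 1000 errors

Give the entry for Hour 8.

106 MB, 1331 errors

MB: 43, 52, 61, 70, 79, 88, 97 → 106 (+9 each step).
Errors: 64, 125, 216, 343, 512, 729, 1000 → 1331 (perfect cubes: 4³, 5³, 6³, …).
So the next row is 106 MB, 1331 errors.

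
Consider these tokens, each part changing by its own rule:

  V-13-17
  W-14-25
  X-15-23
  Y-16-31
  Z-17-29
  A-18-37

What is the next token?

B-19-35

Letter — letters move forward 1 place in the alphabet, wrapping Z→A: V, W, X, Y, Z, A → B.
Second component: +1 each step, so 13, 14, 15, 16, 17, 18 → 19.
Third component — alternating steps +8, −2, +8, −2, …: 17, 25, 23, 31, 29, 37 → 35.
So the next token is B-19-35.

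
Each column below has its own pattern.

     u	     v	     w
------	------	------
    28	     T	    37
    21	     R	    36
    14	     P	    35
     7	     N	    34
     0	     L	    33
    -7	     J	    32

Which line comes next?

-14  H  31

Column u — −7 each step: 28, 21, 14, 7, 0, -7 → -14.
Column v: letters move back 2 places in the alphabet; T, R, P, N, L, J → H.
Column w: −1 each step; 37, 36, 35, 34, 33, 32 → 31.
So the next line is -14  H  31.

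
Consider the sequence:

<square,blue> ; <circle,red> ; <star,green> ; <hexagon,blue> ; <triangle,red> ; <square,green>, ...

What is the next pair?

<circle,blue>

Shape: repeats square → circle → star → hexagon → triangle; square, circle, star, hexagon, triangle, square → circle.
Colour: repeats blue → red → green, so blue, red, green, blue, red, green → blue.
So the next pair is <circle,blue>.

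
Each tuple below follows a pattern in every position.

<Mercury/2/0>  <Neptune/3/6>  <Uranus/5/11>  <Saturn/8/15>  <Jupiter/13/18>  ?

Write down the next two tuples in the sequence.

<Mars/21/20>, <Earth/34/21>

Planet: runs backward through the planets Mercury→Neptune, so Mercury, Neptune, Uranus, Saturn, Jupiter → Mars → Earth.
Second slot — each term is the sum of the two before it: 2, 3, 5, 8, 13 → 21 → 34.
Third slot — differences are 6, 5, 4, … (decreasing by 1 each time): 0, 6, 11, 15, 18 → 20 → 21.
So the next two tuples are <Mars/21/20> and <Earth/34/21>.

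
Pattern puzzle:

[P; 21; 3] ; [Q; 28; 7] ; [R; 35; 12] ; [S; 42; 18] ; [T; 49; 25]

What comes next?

Letter: letters move forward 1 place in the alphabet; P, Q, R, S, T → U.
Second coordinate: +7 each step; 21, 28, 35, 42, 49 → 56.
Third coordinate — differences are 4, 5, 6, … (increasing by 1 each time): 3, 7, 12, 18, 25 → 33.
So the next element is [U; 56; 33].

[U; 56; 33]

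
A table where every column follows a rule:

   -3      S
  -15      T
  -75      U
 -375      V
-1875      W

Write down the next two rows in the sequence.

-9375  X; -46875  Y

First component: ×5 each step; -3, -15, -75, -375, -1875 → -9375 → -46875.
Letter: S, T, U, V, W → X → Y (letters move forward 1 place in the alphabet).
Putting the parts together: -9375  X and then -46875  Y.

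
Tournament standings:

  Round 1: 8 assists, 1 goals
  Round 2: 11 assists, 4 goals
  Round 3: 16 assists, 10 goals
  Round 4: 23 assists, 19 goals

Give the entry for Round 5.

32 assists, 31 goals

For the assists, differences are 3, 5, 7, … (increasing by 2 each time): 8, 11, 16, 23 → 32.
For the goals, differences are 3, 6, 9, … (increasing by 3 each time): 1, 4, 10, 19 → 31.
Putting it together: 32 assists, 31 goals.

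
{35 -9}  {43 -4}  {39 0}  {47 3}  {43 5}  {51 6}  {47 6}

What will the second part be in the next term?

5

Second part: differences are 5, 4, 3, … (decreasing by 1 each time); -9, -4, 0, 3, 5, 6, 6 → 5.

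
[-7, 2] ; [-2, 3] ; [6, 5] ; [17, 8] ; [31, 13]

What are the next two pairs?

[48, 21], [68, 34]

First part goes -7, -2, 6, 17, 31 → 48 → 68 (differences are 5, 8, 11, … (increasing by 3 each time)).
Second part: each term is the sum of the two before it, so 2, 3, 5, 8, 13 → 21 → 34.
Putting the parts together: [48, 21] and then [68, 34].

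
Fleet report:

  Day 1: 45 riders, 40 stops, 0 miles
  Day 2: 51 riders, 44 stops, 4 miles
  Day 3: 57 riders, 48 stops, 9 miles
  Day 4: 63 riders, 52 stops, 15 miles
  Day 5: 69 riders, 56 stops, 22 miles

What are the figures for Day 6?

Riders goes 45, 51, 57, 63, 69 → 75 (+6 each step).
Stops goes 40, 44, 48, 52, 56 → 60 (+4 each step).
Miles: 0, 4, 9, 15, 22 → 30 (differences are 4, 5, 6, … (increasing by 1 each time)).
Putting it together: 75 riders, 60 stops, 30 miles.

75 riders, 60 stops, 30 miles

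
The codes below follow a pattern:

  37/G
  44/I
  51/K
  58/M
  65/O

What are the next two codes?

72/Q, 79/S

First component — +7 each step: 37, 44, 51, 58, 65 → 72 → 79.
Letter: letters move forward 2 places in the alphabet; G, I, K, M, O → Q → S.
So the next two codes are 72/Q and 79/S.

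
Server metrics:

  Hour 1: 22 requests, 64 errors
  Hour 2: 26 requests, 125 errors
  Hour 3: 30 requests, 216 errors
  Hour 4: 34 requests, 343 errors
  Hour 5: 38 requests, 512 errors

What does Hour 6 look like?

42 requests, 729 errors

Requests goes 22, 26, 30, 34, 38 → 42 (+4 each step).
Errors: perfect cubes: 4³, 5³, 6³, …, so 64, 125, 216, 343, 512 → 729.
Putting it together: 42 requests, 729 errors.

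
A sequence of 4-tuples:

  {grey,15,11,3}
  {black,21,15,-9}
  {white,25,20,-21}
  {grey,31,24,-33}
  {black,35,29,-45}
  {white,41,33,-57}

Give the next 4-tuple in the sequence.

Shade: repeats grey → black → white, so grey, black, white, grey, black, white → grey.
Second slot — alternating steps +6, +4, +6, +4, …: 15, 21, 25, 31, 35, 41 → 45.
Third slot: alternating steps +4, +5, +4, +5, …, so 11, 15, 20, 24, 29, 33 → 38.
Fourth slot goes 3, -9, -21, -33, -45, -57 → -69 (−12 each step).
So the next 4-tuple is {grey,45,38,-69}.

{grey,45,38,-69}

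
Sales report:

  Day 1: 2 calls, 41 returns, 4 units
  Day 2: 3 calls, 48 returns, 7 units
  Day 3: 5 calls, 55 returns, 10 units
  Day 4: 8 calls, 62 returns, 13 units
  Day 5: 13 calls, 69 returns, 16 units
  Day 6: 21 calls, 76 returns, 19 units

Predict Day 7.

Calls: 2, 3, 5, 8, 13, 21 → 34 (each term is the sum of the two before it).
Returns: +7 each step; 41, 48, 55, 62, 69, 76 → 83.
For the units, +3 each step: 4, 7, 10, 13, 16, 19 → 22.
So the next line is 34 calls, 83 returns, 22 units.

34 calls, 83 returns, 22 units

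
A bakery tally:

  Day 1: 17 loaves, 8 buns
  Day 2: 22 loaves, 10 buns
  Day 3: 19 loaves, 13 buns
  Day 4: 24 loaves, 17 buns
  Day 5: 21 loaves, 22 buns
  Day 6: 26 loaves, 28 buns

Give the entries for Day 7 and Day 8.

For the loaves, alternating steps +5, −3, +5, −3, …: 17, 22, 19, 24, 21, 26 → 23 → 28.
Buns — differences are 2, 3, 4, … (increasing by 1 each time): 8, 10, 13, 17, 22, 28 → 35 → 43.
Putting the parts together: 23 loaves, 35 buns and then 28 loaves, 43 buns.

23 loaves, 35 buns; 28 loaves, 43 buns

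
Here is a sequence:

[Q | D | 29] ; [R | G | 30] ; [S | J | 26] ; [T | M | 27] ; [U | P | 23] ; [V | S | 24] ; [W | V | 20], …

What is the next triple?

[X | Y | 21]

First letter: letters move forward 1 place in the alphabet, so Q, R, S, T, U, V, W → X.
Second letter: letters move forward 3 places in the alphabet; D, G, J, M, P, S, V → Y.
Third value: 29, 30, 26, 27, 23, 24, 20 → 21 (alternating steps +1, −4, +1, −4, …).
Combining the parts gives [X | Y | 21].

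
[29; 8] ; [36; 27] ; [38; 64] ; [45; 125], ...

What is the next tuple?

First part: alternating steps +7, +2, +7, +2, …, so 29, 36, 38, 45 → 47.
Second part goes 8, 27, 64, 125 → 216 (perfect cubes: 2³, 3³, 4³, …).
Combining the parts gives [47; 216].

[47; 216]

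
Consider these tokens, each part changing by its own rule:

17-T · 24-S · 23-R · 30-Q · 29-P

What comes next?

36-O

First component: 17, 24, 23, 30, 29 → 36 (alternating steps +7, −1, +7, −1, …).
Letter — letters move back 1 place in the alphabet: T, S, R, Q, P → O.
Combining the parts gives 36-O.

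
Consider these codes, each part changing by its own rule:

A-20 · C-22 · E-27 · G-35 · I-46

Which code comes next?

Letter goes A, C, E, G, I → K (letters move forward 2 places in the alphabet).
Second component: differences are 2, 5, 8, … (increasing by 3 each time); 20, 22, 27, 35, 46 → 60.
Combining the parts gives K-60.

K-60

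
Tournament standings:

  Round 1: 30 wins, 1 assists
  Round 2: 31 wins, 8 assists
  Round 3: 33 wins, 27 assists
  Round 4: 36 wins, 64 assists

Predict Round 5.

Wins: differences are 1, 2, 3, … (increasing by 1 each time), so 30, 31, 33, 36 → 40.
Assists: perfect cubes: 1³, 2³, 3³, …, so 1, 8, 27, 64 → 125.
Putting it together: 40 wins, 125 assists.

40 wins, 125 assists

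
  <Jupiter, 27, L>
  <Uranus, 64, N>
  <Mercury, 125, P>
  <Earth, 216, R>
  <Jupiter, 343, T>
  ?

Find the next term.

Planet: Jupiter, Uranus, Mercury, Earth, Jupiter → Uranus (repeats Jupiter → Uranus → Mercury → Earth).
Second slot: 27, 64, 125, 216, 343 → 512 (perfect cubes: 3³, 4³, 5³, …).
Letter — letters move forward 2 places in the alphabet: L, N, P, R, T → V.
Putting it together: <Uranus, 512, V>.

<Uranus, 512, V>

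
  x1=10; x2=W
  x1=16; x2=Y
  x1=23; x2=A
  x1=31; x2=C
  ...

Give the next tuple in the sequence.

X1 goes 10, 16, 23, 31 → 40 (differences are 6, 7, 8, … (increasing by 1 each time)).
For the x2, letters move forward 2 places in the alphabet, wrapping Z→A: W, Y, A, C → E.
Putting it together: x1=40; x2=E.

x1=40; x2=E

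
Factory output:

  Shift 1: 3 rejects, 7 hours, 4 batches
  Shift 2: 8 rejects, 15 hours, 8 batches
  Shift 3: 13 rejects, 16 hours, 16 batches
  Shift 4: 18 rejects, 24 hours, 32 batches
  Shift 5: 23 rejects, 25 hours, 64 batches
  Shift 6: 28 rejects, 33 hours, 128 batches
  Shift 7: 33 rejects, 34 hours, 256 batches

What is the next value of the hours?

42

For the hours, alternating steps +8, +1, +8, +1, …: 7, 15, 16, 24, 25, 33, 34 → 42.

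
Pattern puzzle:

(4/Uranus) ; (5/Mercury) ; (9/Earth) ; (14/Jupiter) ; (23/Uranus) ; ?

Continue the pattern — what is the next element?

First part: each term is the sum of the two before it, so 4, 5, 9, 14, 23 → 37.
For the planet, repeats Uranus → Mercury → Earth → Jupiter: Uranus, Mercury, Earth, Jupiter, Uranus → Mercury.
Combining the parts gives (37/Mercury).

(37/Mercury)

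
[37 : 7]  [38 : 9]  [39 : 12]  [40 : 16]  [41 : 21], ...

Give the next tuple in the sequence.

First component: +1 each step; 37, 38, 39, 40, 41 → 42.
Second component: differences are 2, 3, 4, … (increasing by 1 each time); 7, 9, 12, 16, 21 → 27.
Putting it together: [42 : 27].

[42 : 27]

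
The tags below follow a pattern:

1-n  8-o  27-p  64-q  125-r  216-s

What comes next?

343-t

For the first component, perfect cubes: 1³, 2³, 3³, …: 1, 8, 27, 64, 125, 216 → 343.
Letter: letters move forward 1 place in the alphabet, so n, o, p, q, r, s → t.
Combining the parts gives 343-t.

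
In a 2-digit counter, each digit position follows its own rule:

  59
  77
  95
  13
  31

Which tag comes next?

59

For the first digit, +2 each step, mod 10: 5, 7, 9, 1, 3 → 5.
Second digit goes 9, 7, 5, 3, 1 → 9 (−2 each step, mod 10).
Putting it together: 59.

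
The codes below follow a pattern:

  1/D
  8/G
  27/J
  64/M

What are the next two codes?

125/P, 216/S

For the first component, perfect cubes: 1³, 2³, 3³, …: 1, 8, 27, 64 → 125 → 216.
Letter goes D, G, J, M → P → S (letters move forward 3 places in the alphabet).
So the next two codes are 125/P and 216/S.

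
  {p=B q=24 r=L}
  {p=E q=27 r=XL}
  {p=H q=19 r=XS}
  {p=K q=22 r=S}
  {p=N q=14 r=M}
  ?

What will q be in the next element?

17

Q: 24, 27, 19, 22, 14 → 17 (alternating steps +3, −8, +3, −8, …).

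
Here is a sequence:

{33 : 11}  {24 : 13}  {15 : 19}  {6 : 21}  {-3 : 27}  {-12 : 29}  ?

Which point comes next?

First component: 33, 24, 15, 6, -3, -12 → -21 (−9 each step).
For the second component, alternating steps +2, +6, +2, +6, …: 11, 13, 19, 21, 27, 29 → 35.
Combining the parts gives {-21 : 35}.

{-21 : 35}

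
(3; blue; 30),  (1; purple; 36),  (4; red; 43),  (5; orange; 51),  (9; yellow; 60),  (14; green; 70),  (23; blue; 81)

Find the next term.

(37; purple; 93)

First slot: 3, 1, 4, 5, 9, 14, 23 → 37 (each term is the sum of the two before it).
Colour: repeats blue → purple → red → orange → yellow → green, so blue, purple, red, orange, yellow, green, blue → purple.
Third slot: 30, 36, 43, 51, 60, 70, 81 → 93 (differences are 6, 7, 8, … (increasing by 1 each time)).
Combining the parts gives (37; purple; 93).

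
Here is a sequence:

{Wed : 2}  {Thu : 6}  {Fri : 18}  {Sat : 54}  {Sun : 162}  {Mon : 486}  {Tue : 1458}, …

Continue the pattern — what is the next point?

{Wed : 4374}

Day goes Wed, Thu, Fri, Sat, Sun, Mon, Tue → Wed (runs through the weekdays Mon→Sun).
Second component: ×3 each step; 2, 6, 18, 54, 162, 486, 1458 → 4374.
So the next point is {Wed : 4374}.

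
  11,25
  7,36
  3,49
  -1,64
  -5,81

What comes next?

-9,100

First component: 11, 7, 3, -1, -5 → -9 (−4 each step).
Second component: perfect squares: 5², 6², 7², …; 25, 36, 49, 64, 81 → 100.
Combining the parts gives -9,100.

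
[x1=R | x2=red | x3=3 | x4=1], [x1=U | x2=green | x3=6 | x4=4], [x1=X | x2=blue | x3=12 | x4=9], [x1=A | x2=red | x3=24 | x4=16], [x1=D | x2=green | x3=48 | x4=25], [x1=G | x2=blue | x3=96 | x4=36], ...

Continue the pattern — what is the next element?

[x1=J | x2=red | x3=192 | x4=49]

X1: letters move forward 3 places in the alphabet, wrapping Z→A; R, U, X, A, D, G → J.
X2 — repeats red → green → blue: red, green, blue, red, green, blue → red.
X3: ×2 each step, so 3, 6, 12, 24, 48, 96 → 192.
X4: 1, 4, 9, 16, 25, 36 → 49 (perfect squares: 1², 2², 3², …).
So the next element is [x1=J | x2=red | x3=192 | x4=49].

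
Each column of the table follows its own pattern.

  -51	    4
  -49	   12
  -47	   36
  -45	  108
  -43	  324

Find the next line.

First component: -51, -49, -47, -45, -43 → -41 (+2 each step).
Second component goes 4, 12, 36, 108, 324 → 972 (×3 each step).
Combining the parts gives -41  972.

-41  972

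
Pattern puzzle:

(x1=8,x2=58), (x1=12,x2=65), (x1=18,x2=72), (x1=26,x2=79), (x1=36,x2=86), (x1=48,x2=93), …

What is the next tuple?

(x1=62,x2=100)

X1 — differences are 4, 6, 8, … (increasing by 2 each time): 8, 12, 18, 26, 36, 48 → 62.
X2 goes 58, 65, 72, 79, 86, 93 → 100 (+7 each step).
Combining the parts gives (x1=62,x2=100).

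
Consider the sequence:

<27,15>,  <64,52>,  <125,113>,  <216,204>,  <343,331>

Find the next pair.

For the first slot, perfect cubes: 3³, 4³, 5³, …: 27, 64, 125, 216, 343 → 512.
Second slot — always 12 less than the first slot: 15, 52, 113, 204, 331 → 500.
So the next pair is <512,500>.

<512,500>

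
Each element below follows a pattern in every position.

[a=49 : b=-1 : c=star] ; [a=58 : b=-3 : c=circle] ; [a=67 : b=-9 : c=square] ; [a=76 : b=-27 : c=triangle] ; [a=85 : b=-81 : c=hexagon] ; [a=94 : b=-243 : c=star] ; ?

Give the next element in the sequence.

[a=103 : b=-729 : c=circle]

For the a, +9 each step: 49, 58, 67, 76, 85, 94 → 103.
B goes -1, -3, -9, -27, -81, -243 → -729 (×3 each step).
C: star, circle, square, triangle, hexagon, star → circle (repeats star → circle → square → triangle → hexagon).
Combining the parts gives [a=103 : b=-729 : c=circle].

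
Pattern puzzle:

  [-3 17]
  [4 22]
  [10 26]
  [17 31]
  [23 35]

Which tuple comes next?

First component: alternating steps +7, +6, +7, +6, …, so -3, 4, 10, 17, 23 → 30.
Second component goes 17, 22, 26, 31, 35 → 40 (alternating steps +5, +4, +5, +4, …).
Putting it together: [30 40].

[30 40]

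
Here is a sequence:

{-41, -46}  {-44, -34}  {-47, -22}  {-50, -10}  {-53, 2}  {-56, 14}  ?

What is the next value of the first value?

First value: −3 each step; -41, -44, -47, -50, -53, -56 → -59.
Second value goes -46, -34, -22, -10, 2, 14 → 26 (+12 each step).

-59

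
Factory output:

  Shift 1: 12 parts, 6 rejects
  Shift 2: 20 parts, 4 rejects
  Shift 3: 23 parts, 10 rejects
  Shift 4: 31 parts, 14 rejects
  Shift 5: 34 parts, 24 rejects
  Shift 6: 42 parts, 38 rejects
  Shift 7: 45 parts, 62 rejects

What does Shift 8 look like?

Parts: alternating steps +8, +3, +8, +3, …; 12, 20, 23, 31, 34, 42, 45 → 53.
Rejects goes 6, 4, 10, 14, 24, 38, 62 → 100 (each term is the sum of the two before it).
Putting it together: 53 parts, 100 rejects.

53 parts, 100 rejects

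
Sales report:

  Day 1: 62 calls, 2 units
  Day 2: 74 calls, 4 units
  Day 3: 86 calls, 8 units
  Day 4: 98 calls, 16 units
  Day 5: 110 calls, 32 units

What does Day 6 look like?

Calls: +12 each step, so 62, 74, 86, 98, 110 → 122.
Units — ×2 each step: 2, 4, 8, 16, 32 → 64.
Putting it together: 122 calls, 64 units.

122 calls, 64 units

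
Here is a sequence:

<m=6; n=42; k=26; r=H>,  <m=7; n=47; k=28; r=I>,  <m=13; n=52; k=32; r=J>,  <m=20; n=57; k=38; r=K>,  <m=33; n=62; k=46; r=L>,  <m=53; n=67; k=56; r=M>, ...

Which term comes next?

<m=86; n=72; k=68; r=N>

M: each term is the sum of the two before it; 6, 7, 13, 20, 33, 53 → 86.
For the n, +5 each step: 42, 47, 52, 57, 62, 67 → 72.
For the k, differences are 2, 4, 6, … (increasing by 2 each time): 26, 28, 32, 38, 46, 56 → 68.
R goes H, I, J, K, L, M → N (letters move forward 1 place in the alphabet).
Putting it together: <m=86; n=72; k=68; r=N>.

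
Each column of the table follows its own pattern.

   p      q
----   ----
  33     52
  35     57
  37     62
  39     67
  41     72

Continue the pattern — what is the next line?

43  77

Column p goes 33, 35, 37, 39, 41 → 43 (+2 each step).
Column q: 52, 57, 62, 67, 72 → 77 (+5 each step).
Combining the parts gives 43  77.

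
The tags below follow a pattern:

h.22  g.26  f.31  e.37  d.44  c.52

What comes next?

Letter: letters move back 1 place in the alphabet; h, g, f, e, d, c → b.
Second component goes 22, 26, 31, 37, 44, 52 → 61 (differences are 4, 5, 6, … (increasing by 1 each time)).
Combining the parts gives b.61.

b.61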